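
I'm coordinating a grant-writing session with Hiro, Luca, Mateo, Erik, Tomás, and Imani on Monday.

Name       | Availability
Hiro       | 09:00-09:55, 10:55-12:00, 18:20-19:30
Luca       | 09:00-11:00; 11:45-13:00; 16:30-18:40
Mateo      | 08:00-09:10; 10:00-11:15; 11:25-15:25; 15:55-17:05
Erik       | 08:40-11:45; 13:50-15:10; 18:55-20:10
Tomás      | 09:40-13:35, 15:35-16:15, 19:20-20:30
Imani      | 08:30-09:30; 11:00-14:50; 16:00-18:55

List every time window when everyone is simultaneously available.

none

Hiro ∩ Luca: 09:00-09:55, 10:55-11:00, 11:45-12:00, 18:20-18:40.
Hiro ∩ Luca ∩ Mateo: 09:00-09:10, 10:55-11:00, 11:45-12:00.
Hiro ∩ Luca ∩ Mateo ∩ Erik: 09:00-09:10, 10:55-11:00.
Hiro ∩ Luca ∩ Mateo ∩ Erik ∩ Tomás: 10:55-11:00.
Hiro ∩ Luca ∩ Mateo ∩ Erik ∩ Tomás ∩ Imani: ∅.
There is no time when everyone is free.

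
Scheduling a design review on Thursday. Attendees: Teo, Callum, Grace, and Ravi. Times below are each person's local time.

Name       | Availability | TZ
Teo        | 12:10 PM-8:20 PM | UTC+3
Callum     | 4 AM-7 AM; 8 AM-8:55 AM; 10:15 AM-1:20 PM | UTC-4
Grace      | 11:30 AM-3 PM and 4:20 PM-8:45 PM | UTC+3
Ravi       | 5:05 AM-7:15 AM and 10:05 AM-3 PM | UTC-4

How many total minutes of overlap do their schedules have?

Teo in UTC: 09:10-17:20 (subtract 3h to convert from UTC+3).
Callum in UTC: 08:00-11:00, 12:00-12:55, 14:15-17:20 (add 4h to convert from UTC-4).
Grace in UTC: 08:30-12:00, 13:20-17:45 (subtract 3h to convert from UTC+3).
Ravi in UTC: 09:05-11:15, 14:05-19:00 (add 4h to convert from UTC-4).
Teo ∩ Callum: 09:10-11:00, 12:00-12:55, 14:15-17:20.
Teo ∩ Callum ∩ Grace: 09:10-11:00, 14:15-17:20.
Teo ∩ Callum ∩ Grace ∩ Ravi: 09:10-11:00, 14:15-17:20.
Summing the common windows: 110 + 185 = 295 minutes.

295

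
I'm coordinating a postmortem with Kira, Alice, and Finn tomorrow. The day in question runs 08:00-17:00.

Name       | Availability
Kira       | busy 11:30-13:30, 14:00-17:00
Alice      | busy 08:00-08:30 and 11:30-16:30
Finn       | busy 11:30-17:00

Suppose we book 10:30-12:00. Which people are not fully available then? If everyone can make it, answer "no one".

Kira free: 08:00-11:30, 13:30-14:00 (invert busy blocks within the working day).
Alice free: 08:30-11:30, 16:30-17:00 (invert busy blocks within the working day).
Finn free: 08:00-11:30 (invert busy blocks within the working day).
Kira: not fully free for 10:30-12:00. Alice: not fully free for 10:30-12:00. Finn: not fully free for 10:30-12:00.

Alice, Finn, Kira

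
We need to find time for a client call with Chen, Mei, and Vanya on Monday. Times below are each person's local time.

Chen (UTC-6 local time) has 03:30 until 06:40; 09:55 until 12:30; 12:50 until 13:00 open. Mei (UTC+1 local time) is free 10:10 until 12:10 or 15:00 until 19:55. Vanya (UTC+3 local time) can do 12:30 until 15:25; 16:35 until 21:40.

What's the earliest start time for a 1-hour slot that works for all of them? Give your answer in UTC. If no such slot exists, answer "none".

09:30

Chen in UTC: 09:30-12:40, 15:55-18:30, 18:50-19:00 (add 6h to convert from UTC-6).
Mei in UTC: 09:10-11:10, 14:00-18:55 (subtract 1h to convert from UTC+1).
Vanya in UTC: 09:30-12:25, 13:35-18:40 (subtract 3h to convert from UTC+3).
Chen ∩ Mei: 09:30-11:10, 15:55-18:30, 18:50-18:55.
Chen ∩ Mei ∩ Vanya: 09:30-11:10, 15:55-18:30.
So the common availability across everyone is 09:30-11:10, 15:55-18:30.
The first common window of at least 60 minutes is 09:30-11:10, so the earliest start is 09:30.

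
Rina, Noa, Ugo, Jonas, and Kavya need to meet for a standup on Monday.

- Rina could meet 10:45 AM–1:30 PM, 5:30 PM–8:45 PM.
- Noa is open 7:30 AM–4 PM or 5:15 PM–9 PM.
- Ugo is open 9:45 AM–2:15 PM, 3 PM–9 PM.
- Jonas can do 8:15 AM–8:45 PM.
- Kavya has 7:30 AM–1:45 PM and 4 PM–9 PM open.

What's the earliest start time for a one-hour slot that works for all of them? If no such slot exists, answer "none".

Rina ∩ Noa: 10:45-13:30, 17:30-20:45.
Rina ∩ Noa ∩ Ugo: 10:45-13:30, 17:30-20:45.
Rina ∩ Noa ∩ Ugo ∩ Jonas: 10:45-13:30, 17:30-20:45.
Rina ∩ Noa ∩ Ugo ∩ Jonas ∩ Kavya: 10:45-13:30, 17:30-20:45.
Those are the intersection windows.
The first common window of at least 60 minutes is 10:45-13:30, so the earliest start is 10:45.

10:45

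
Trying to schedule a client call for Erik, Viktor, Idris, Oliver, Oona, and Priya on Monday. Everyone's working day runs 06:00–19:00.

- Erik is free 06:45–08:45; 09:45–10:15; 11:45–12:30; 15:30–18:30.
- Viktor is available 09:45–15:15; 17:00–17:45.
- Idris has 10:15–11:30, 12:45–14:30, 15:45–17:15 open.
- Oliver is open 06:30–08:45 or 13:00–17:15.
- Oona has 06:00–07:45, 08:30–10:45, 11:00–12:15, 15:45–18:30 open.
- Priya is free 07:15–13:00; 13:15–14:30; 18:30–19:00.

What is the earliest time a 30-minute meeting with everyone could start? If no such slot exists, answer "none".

none

Erik ∩ Viktor: 09:45-10:15, 11:45-12:30, 17:00-17:45.
Erik ∩ Viktor ∩ Idris: 17:00-17:15.
Erik ∩ Viktor ∩ Idris ∩ Oliver: 17:00-17:15.
Erik ∩ Viktor ∩ Idris ∩ Oliver ∩ Oona: 17:00-17:15.
Erik ∩ Viktor ∩ Idris ∩ Oliver ∩ Oona ∩ Priya: ∅.
There is no time when everyone is free.
No common window is at least 30 minutes long.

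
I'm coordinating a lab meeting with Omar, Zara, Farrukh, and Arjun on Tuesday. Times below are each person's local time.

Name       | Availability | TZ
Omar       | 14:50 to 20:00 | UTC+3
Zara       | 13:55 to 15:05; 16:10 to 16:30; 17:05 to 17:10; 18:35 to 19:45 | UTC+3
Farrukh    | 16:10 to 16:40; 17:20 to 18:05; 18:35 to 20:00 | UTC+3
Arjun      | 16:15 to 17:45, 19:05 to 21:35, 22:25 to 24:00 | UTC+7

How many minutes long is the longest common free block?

Omar in UTC: 11:50-17:00 (subtract 3h to convert from UTC+3).
Zara in UTC: 10:55-12:05, 13:10-13:30, 14:05-14:10, 15:35-16:45 (subtract 3h to convert from UTC+3).
Farrukh in UTC: 13:10-13:40, 14:20-15:05, 15:35-17:00 (subtract 3h to convert from UTC+3).
Arjun in UTC: 09:15-10:45, 12:05-14:35, 15:25-17:00 (subtract 7h to convert from UTC+7).
Omar ∩ Zara: 11:50-12:05, 13:10-13:30, 14:05-14:10, 15:35-16:45.
Omar ∩ Zara ∩ Farrukh: 13:10-13:30, 15:35-16:45.
Omar ∩ Zara ∩ Farrukh ∩ Arjun: 13:10-13:30, 15:35-16:45.
So the common availability across everyone is 13:10-13:30, 15:35-16:45.
The longest is 15:35-16:45 at 70 minutes.

70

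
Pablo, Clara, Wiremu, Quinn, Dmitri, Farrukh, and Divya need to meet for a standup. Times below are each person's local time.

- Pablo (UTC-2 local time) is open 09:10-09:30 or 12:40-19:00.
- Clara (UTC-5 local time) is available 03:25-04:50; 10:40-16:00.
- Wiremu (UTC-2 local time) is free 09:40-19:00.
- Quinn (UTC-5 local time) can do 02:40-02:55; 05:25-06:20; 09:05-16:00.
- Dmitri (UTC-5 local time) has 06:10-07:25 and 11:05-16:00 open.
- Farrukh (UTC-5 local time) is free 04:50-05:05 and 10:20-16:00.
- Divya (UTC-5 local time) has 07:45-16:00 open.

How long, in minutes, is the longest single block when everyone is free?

295

Pablo in UTC: 11:10-11:30, 14:40-21:00 (add 2h to convert from UTC-2).
Clara in UTC: 08:25-09:50, 15:40-21:00 (add 5h to convert from UTC-5).
Wiremu in UTC: 11:40-21:00 (add 2h to convert from UTC-2).
Quinn in UTC: 07:40-07:55, 10:25-11:20, 14:05-21:00 (add 5h to convert from UTC-5).
Dmitri in UTC: 11:10-12:25, 16:05-21:00 (add 5h to convert from UTC-5).
Farrukh in UTC: 09:50-10:05, 15:20-21:00 (add 5h to convert from UTC-5).
Divya in UTC: 12:45-21:00 (add 5h to convert from UTC-5).
Pablo ∩ Clara: 15:40-21:00.
Pablo ∩ Clara ∩ Wiremu: 15:40-21:00.
Pablo ∩ Clara ∩ Wiremu ∩ Quinn: 15:40-21:00.
Pablo ∩ Clara ∩ Wiremu ∩ Quinn ∩ Dmitri: 16:05-21:00.
Pablo ∩ Clara ∩ Wiremu ∩ Quinn ∩ Dmitri ∩ Farrukh: 16:05-21:00.
Pablo ∩ Clara ∩ Wiremu ∩ Quinn ∩ Dmitri ∩ Farrukh ∩ Divya: 16:05-21:00.
Those are the intersection windows.
The longest is 16:05-21:00 at 295 minutes.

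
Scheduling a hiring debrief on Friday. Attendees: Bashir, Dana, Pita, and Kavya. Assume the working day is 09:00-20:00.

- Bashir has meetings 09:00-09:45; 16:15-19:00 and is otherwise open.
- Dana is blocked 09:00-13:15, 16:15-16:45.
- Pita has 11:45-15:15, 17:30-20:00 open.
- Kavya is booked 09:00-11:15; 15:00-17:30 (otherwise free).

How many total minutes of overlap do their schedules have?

165

Bashir free: 09:45-16:15, 19:00-20:00 (invert busy blocks within the working day).
Dana free: 13:15-16:15, 16:45-20:00 (invert busy blocks within the working day).
Pita free: 11:45-15:15, 17:30-20:00.
Kavya free: 11:15-15:00, 17:30-20:00 (invert busy blocks within the working day).
Bashir ∩ Dana: 13:15-16:15, 19:00-20:00.
Bashir ∩ Dana ∩ Pita: 13:15-15:15, 19:00-20:00.
Bashir ∩ Dana ∩ Pita ∩ Kavya: 13:15-15:00, 19:00-20:00.
Those are the intersection windows.
Summing the common windows: 105 + 60 = 165 minutes.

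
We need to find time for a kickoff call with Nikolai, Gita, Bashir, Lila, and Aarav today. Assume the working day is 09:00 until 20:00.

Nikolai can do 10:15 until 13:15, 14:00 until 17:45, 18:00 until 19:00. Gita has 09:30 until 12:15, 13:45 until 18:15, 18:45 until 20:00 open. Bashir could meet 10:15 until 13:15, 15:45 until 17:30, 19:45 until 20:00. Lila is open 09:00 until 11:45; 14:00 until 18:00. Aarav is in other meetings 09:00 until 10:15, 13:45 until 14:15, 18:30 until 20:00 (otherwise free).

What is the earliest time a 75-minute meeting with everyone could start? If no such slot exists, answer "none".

Nikolai free: 10:15-13:15, 14:00-17:45, 18:00-19:00.
Gita free: 09:30-12:15, 13:45-18:15, 18:45-20:00.
Bashir free: 10:15-13:15, 15:45-17:30, 19:45-20:00.
Lila free: 09:00-11:45, 14:00-18:00.
Aarav free: 10:15-13:45, 14:15-18:30 (invert busy blocks within the working day).
Nikolai ∩ Gita: 10:15-12:15, 14:00-17:45, 18:00-18:15, 18:45-19:00.
Nikolai ∩ Gita ∩ Bashir: 10:15-12:15, 15:45-17:30.
Nikolai ∩ Gita ∩ Bashir ∩ Lila: 10:15-11:45, 15:45-17:30.
Nikolai ∩ Gita ∩ Bashir ∩ Lila ∩ Aarav: 10:15-11:45, 15:45-17:30.
So the common availability across everyone is 10:15-11:45, 15:45-17:30.
The first common window of at least 75 minutes is 10:15-11:45, so the earliest start is 10:15.

10:15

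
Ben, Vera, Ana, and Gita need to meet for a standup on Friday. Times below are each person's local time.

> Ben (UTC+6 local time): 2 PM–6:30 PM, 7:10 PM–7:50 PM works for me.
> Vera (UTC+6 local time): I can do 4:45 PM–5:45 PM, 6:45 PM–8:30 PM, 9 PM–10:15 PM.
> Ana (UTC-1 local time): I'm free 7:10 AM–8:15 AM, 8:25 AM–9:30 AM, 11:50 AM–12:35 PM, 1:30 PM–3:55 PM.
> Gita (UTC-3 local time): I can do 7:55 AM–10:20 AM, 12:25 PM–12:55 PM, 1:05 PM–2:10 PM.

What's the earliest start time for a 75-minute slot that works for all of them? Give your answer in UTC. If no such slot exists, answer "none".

none

Ben in UTC: 08:00-12:30, 13:10-13:50 (subtract 6h to convert from UTC+6).
Vera in UTC: 10:45-11:45, 12:45-14:30, 15:00-16:15 (subtract 6h to convert from UTC+6).
Ana in UTC: 08:10-09:15, 09:25-10:30, 12:50-13:35, 14:30-16:55 (add 1h to convert from UTC-1).
Gita in UTC: 10:55-13:20, 15:25-15:55, 16:05-17:10 (add 3h to convert from UTC-3).
Ben ∩ Vera: 10:45-11:45, 13:10-13:50.
Ben ∩ Vera ∩ Ana: 13:10-13:35.
Ben ∩ Vera ∩ Ana ∩ Gita: 13:10-13:20.
No common window is at least 75 minutes long.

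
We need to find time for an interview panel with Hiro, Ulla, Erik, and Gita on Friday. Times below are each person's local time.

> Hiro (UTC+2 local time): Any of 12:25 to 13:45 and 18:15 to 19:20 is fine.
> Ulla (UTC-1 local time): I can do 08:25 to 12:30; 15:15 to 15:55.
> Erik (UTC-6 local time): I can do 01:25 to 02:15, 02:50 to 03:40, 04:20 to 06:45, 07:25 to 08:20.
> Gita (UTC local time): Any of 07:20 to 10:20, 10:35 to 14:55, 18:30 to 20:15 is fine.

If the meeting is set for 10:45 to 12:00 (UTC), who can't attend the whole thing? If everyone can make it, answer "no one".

Hiro

Hiro in UTC: 10:25-11:45, 16:15-17:20 (subtract 2h to convert from UTC+2).
Ulla in UTC: 09:25-13:30, 16:15-16:55 (add 1h to convert from UTC-1).
Erik in UTC: 07:25-08:15, 08:50-09:40, 10:20-12:45, 13:25-14:20 (add 6h to convert from UTC-6).
Gita in UTC: 07:20-10:20, 10:35-14:55, 18:30-20:15.
Hiro: not fully free for 10:45-12:00. Ulla: free for 10:45-12:00. Erik: free for 10:45-12:00. Gita: free for 10:45-12:00.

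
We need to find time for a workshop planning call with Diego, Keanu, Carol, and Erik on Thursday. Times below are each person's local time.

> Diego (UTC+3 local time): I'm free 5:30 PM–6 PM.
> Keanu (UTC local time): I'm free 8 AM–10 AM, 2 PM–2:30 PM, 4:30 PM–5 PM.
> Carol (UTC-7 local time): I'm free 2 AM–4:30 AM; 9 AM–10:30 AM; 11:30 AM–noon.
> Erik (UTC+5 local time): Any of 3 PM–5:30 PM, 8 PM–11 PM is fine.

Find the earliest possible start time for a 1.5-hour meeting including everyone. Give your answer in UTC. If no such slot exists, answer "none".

Diego in UTC: 14:30-15:00 (subtract 3h to convert from UTC+3).
Keanu in UTC: 08:00-10:00, 14:00-14:30, 16:30-17:00.
Carol in UTC: 09:00-11:30, 16:00-17:30, 18:30-19:00 (add 7h to convert from UTC-7).
Erik in UTC: 10:00-12:30, 15:00-18:00 (subtract 5h to convert from UTC+5).
Diego ∩ Keanu: ∅.
Diego ∩ Keanu ∩ Carol: ∅.
Diego ∩ Keanu ∩ Carol ∩ Erik: ∅.
There is no time when everyone is free.
No common window is at least 90 minutes long.

none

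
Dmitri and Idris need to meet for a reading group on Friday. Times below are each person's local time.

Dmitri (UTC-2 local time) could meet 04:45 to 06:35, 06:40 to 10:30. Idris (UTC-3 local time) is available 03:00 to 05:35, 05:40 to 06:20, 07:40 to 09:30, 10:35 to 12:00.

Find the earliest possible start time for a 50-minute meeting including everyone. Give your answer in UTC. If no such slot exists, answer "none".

Dmitri in UTC: 06:45-08:35, 08:40-12:30 (add 2h to convert from UTC-2).
Idris in UTC: 06:00-08:35, 08:40-09:20, 10:40-12:30, 13:35-15:00 (add 3h to convert from UTC-3).
Dmitri ∩ Idris: 06:45-08:35, 08:40-09:20, 10:40-12:30.
The first common window of at least 50 minutes is 06:45-08:35, so the earliest start is 06:45.

06:45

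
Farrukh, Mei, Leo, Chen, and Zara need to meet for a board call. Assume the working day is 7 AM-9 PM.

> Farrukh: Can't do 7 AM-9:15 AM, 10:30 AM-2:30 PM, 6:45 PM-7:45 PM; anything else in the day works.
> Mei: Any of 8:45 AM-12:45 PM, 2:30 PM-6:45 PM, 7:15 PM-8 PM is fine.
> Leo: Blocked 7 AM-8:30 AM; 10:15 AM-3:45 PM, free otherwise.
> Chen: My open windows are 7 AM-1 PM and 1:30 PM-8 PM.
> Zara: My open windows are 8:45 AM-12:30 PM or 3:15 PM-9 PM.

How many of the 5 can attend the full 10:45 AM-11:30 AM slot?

Farrukh free: 09:15-10:30, 14:30-18:45, 19:45-21:00 (invert busy blocks within the working day).
Mei free: 08:45-12:45, 14:30-18:45, 19:15-20:00.
Leo free: 08:30-10:15, 15:45-21:00 (invert busy blocks within the working day).
Chen free: 07:00-13:00, 13:30-20:00.
Zara free: 08:45-12:30, 15:15-21:00.
Mei, Chen, and Zara can make the full 10:45-11:30 slot — that's 3.

3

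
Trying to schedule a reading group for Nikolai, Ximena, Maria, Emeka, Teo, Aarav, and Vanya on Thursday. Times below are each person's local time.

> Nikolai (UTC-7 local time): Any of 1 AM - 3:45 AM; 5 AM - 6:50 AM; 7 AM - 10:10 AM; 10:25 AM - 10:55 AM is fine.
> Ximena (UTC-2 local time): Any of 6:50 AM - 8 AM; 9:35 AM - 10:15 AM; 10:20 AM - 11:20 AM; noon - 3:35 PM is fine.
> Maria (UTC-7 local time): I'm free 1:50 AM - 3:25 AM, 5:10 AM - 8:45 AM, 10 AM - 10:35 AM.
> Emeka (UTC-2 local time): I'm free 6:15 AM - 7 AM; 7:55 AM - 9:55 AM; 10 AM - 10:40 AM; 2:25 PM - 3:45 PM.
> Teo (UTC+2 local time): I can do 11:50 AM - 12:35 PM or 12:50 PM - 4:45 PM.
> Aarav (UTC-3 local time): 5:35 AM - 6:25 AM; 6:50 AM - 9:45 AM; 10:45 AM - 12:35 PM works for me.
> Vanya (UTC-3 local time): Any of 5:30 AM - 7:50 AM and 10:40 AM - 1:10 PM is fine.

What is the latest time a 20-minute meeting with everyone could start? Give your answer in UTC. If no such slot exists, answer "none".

none

Nikolai in UTC: 08:00-10:45, 12:00-13:50, 14:00-17:10, 17:25-17:55 (add 7h to convert from UTC-7).
Ximena in UTC: 08:50-10:00, 11:35-12:15, 12:20-13:20, 14:00-17:35 (add 2h to convert from UTC-2).
Maria in UTC: 08:50-10:25, 12:10-15:45, 17:00-17:35 (add 7h to convert from UTC-7).
Emeka in UTC: 08:15-09:00, 09:55-11:55, 12:00-12:40, 16:25-17:45 (add 2h to convert from UTC-2).
Teo in UTC: 09:50-10:35, 10:50-14:45 (subtract 2h to convert from UTC+2).
Aarav in UTC: 08:35-09:25, 09:50-12:45, 13:45-15:35 (add 3h to convert from UTC-3).
Vanya in UTC: 08:30-10:50, 13:40-16:10 (add 3h to convert from UTC-3).
Nikolai ∩ Ximena: 08:50-10:00, 12:00-12:15, 12:20-13:20, 14:00-17:10, 17:25-17:35.
Nikolai ∩ Ximena ∩ Maria: 08:50-10:00, 12:10-12:15, 12:20-13:20, 14:00-15:45, 17:00-17:10, 17:25-17:35.
Nikolai ∩ Ximena ∩ Maria ∩ Emeka: 08:50-09:00, 09:55-10:00, 12:10-12:15, 12:20-12:40, 17:00-17:10, 17:25-17:35.
Nikolai ∩ Ximena ∩ Maria ∩ Emeka ∩ Teo: 09:55-10:00, 12:10-12:15, 12:20-12:40.
Nikolai ∩ Ximena ∩ Maria ∩ Emeka ∩ Teo ∩ Aarav: 09:55-10:00, 12:10-12:15, 12:20-12:40.
Nikolai ∩ Ximena ∩ Maria ∩ Emeka ∩ Teo ∩ Aarav ∩ Vanya: 09:55-10:00.
No common window is at least 20 minutes long.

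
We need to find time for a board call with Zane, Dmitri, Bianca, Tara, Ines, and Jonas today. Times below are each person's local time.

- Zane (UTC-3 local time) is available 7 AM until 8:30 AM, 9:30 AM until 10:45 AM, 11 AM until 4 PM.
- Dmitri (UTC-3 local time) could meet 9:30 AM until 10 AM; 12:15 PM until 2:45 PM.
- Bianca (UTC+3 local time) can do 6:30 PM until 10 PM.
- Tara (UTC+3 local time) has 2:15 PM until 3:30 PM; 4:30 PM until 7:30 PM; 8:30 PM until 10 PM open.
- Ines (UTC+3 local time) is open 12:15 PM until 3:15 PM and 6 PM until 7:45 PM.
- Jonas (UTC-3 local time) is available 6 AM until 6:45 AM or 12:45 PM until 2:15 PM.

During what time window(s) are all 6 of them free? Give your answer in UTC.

Zane in UTC: 10:00-11:30, 12:30-13:45, 14:00-19:00 (add 3h to convert from UTC-3).
Dmitri in UTC: 12:30-13:00, 15:15-17:45 (add 3h to convert from UTC-3).
Bianca in UTC: 15:30-19:00 (subtract 3h to convert from UTC+3).
Tara in UTC: 11:15-12:30, 13:30-16:30, 17:30-19:00 (subtract 3h to convert from UTC+3).
Ines in UTC: 09:15-12:15, 15:00-16:45 (subtract 3h to convert from UTC+3).
Jonas in UTC: 09:00-09:45, 15:45-17:15 (add 3h to convert from UTC-3).
Zane ∩ Dmitri: 12:30-13:00, 15:15-17:45.
Zane ∩ Dmitri ∩ Bianca: 15:30-17:45.
Zane ∩ Dmitri ∩ Bianca ∩ Tara: 15:30-16:30, 17:30-17:45.
Zane ∩ Dmitri ∩ Bianca ∩ Tara ∩ Ines: 15:30-16:30.
Zane ∩ Dmitri ∩ Bianca ∩ Tara ∩ Ines ∩ Jonas: 15:45-16:30.

15:45-16:30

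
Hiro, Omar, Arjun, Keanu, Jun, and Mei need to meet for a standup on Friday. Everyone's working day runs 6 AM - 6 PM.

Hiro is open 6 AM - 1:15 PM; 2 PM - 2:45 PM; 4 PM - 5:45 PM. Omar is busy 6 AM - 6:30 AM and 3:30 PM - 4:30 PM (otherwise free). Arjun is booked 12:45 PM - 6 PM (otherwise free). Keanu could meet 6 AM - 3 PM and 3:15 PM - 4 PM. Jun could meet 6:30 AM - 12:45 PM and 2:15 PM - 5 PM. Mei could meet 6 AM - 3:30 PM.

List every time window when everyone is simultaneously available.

06:30-12:45

Hiro free: 06:00-13:15, 14:00-14:45, 16:00-17:45.
Omar free: 06:30-15:30, 16:30-18:00 (invert busy blocks within the working day).
Arjun free: 06:00-12:45 (invert busy blocks within the working day).
Keanu free: 06:00-15:00, 15:15-16:00.
Jun free: 06:30-12:45, 14:15-17:00.
Mei free: 06:00-15:30.
Hiro ∩ Omar: 06:30-13:15, 14:00-14:45, 16:30-17:45.
Hiro ∩ Omar ∩ Arjun: 06:30-12:45.
Hiro ∩ Omar ∩ Arjun ∩ Keanu: 06:30-12:45.
Hiro ∩ Omar ∩ Arjun ∩ Keanu ∩ Jun: 06:30-12:45.
Hiro ∩ Omar ∩ Arjun ∩ Keanu ∩ Jun ∩ Mei: 06:30-12:45.
So the common availability across everyone is 06:30-12:45.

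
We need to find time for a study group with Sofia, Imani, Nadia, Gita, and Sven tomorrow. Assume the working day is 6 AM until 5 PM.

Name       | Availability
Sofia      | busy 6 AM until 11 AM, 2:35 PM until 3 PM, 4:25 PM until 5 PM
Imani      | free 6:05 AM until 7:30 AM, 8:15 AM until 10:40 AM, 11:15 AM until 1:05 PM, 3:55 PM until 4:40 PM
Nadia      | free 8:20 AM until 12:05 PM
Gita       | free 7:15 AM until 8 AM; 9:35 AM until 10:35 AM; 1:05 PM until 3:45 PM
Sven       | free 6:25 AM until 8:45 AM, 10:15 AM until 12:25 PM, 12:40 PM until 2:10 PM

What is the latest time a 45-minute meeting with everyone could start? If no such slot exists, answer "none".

Sofia free: 11:00-14:35, 15:00-16:25 (invert busy blocks within the working day).
Imani free: 06:05-07:30, 08:15-10:40, 11:15-13:05, 15:55-16:40.
Nadia free: 08:20-12:05.
Gita free: 07:15-08:00, 09:35-10:35, 13:05-15:45.
Sven free: 06:25-08:45, 10:15-12:25, 12:40-14:10.
Sofia ∩ Imani: 11:15-13:05, 15:55-16:25.
Sofia ∩ Imani ∩ Nadia: 11:15-12:05.
Sofia ∩ Imani ∩ Nadia ∩ Gita: ∅.
Sofia ∩ Imani ∩ Nadia ∩ Gita ∩ Sven: ∅.
There is no time when everyone is free.
No common window is at least 45 minutes long.

none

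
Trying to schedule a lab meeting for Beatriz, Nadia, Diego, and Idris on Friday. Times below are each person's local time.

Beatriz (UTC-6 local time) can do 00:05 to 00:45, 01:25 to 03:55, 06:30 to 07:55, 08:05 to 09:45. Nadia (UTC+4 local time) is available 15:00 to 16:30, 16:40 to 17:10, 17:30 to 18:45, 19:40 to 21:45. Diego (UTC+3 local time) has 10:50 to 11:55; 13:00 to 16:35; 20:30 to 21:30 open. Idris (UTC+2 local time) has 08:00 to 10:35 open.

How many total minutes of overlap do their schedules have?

Beatriz in UTC: 06:05-06:45, 07:25-09:55, 12:30-13:55, 14:05-15:45 (add 6h to convert from UTC-6).
Nadia in UTC: 11:00-12:30, 12:40-13:10, 13:30-14:45, 15:40-17:45 (subtract 4h to convert from UTC+4).
Diego in UTC: 07:50-08:55, 10:00-13:35, 17:30-18:30 (subtract 3h to convert from UTC+3).
Idris in UTC: 06:00-08:35 (subtract 2h to convert from UTC+2).
Beatriz ∩ Nadia: 12:40-13:10, 13:30-13:55, 14:05-14:45, 15:40-15:45.
Beatriz ∩ Nadia ∩ Diego: 12:40-13:10, 13:30-13:35.
Beatriz ∩ Nadia ∩ Diego ∩ Idris: ∅.
There is no time when everyone is free.
There is no common window, so the total is 0 minutes.

0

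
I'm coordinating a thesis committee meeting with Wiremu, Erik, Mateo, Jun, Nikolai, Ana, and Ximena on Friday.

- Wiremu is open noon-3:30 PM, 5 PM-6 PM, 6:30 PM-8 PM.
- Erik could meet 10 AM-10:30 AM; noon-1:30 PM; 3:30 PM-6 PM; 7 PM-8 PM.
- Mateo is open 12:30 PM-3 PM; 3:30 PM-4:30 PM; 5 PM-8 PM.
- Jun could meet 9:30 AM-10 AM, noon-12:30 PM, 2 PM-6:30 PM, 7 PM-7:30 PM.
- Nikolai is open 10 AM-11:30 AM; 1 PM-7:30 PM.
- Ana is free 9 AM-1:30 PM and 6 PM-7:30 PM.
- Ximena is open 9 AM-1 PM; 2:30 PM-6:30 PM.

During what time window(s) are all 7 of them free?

Wiremu ∩ Erik: 12:00-13:30, 17:00-18:00, 19:00-20:00.
Wiremu ∩ Erik ∩ Mateo: 12:30-13:30, 17:00-18:00, 19:00-20:00.
Wiremu ∩ Erik ∩ Mateo ∩ Jun: 17:00-18:00, 19:00-19:30.
Wiremu ∩ Erik ∩ Mateo ∩ Jun ∩ Nikolai: 17:00-18:00, 19:00-19:30.
Wiremu ∩ Erik ∩ Mateo ∩ Jun ∩ Nikolai ∩ Ana: 19:00-19:30.
Wiremu ∩ Erik ∩ Mateo ∩ Jun ∩ Nikolai ∩ Ana ∩ Ximena: ∅.
There is no time when everyone is free.

none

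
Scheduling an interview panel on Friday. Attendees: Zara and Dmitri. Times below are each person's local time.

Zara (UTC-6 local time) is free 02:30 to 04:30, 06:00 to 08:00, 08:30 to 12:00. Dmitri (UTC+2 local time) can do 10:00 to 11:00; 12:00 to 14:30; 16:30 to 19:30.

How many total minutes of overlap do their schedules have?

Zara in UTC: 08:30-10:30, 12:00-14:00, 14:30-18:00 (add 6h to convert from UTC-6).
Dmitri in UTC: 08:00-09:00, 10:00-12:30, 14:30-17:30 (subtract 2h to convert from UTC+2).
Zara ∩ Dmitri: 08:30-09:00, 10:00-10:30, 12:00-12:30, 14:30-17:30.
Summing the common windows: 30 + 30 + 30 + 180 = 270 minutes.

270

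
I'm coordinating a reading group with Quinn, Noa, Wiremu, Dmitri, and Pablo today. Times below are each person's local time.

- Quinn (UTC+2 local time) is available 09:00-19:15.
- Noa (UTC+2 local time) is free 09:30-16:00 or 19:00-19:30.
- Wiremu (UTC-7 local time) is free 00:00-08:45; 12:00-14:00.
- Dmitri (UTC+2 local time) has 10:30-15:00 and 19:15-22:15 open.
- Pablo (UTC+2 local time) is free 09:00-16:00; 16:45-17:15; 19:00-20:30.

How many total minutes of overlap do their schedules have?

270

Quinn in UTC: 07:00-17:15 (subtract 2h to convert from UTC+2).
Noa in UTC: 07:30-14:00, 17:00-17:30 (subtract 2h to convert from UTC+2).
Wiremu in UTC: 07:00-15:45, 19:00-21:00 (add 7h to convert from UTC-7).
Dmitri in UTC: 08:30-13:00, 17:15-20:15 (subtract 2h to convert from UTC+2).
Pablo in UTC: 07:00-14:00, 14:45-15:15, 17:00-18:30 (subtract 2h to convert from UTC+2).
Quinn ∩ Noa: 07:30-14:00, 17:00-17:15.
Quinn ∩ Noa ∩ Wiremu: 07:30-14:00.
Quinn ∩ Noa ∩ Wiremu ∩ Dmitri: 08:30-13:00.
Quinn ∩ Noa ∩ Wiremu ∩ Dmitri ∩ Pablo: 08:30-13:00.
So the common availability across everyone is 08:30-13:00.
That's a single block of 270 minutes.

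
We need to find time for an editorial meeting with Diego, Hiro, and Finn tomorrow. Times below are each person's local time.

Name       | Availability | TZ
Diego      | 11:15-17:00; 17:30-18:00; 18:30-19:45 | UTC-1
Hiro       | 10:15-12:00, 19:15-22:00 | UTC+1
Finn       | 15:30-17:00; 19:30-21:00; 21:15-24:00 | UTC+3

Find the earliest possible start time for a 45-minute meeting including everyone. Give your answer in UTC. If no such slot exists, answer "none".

Diego in UTC: 12:15-18:00, 18:30-19:00, 19:30-20:45 (add 1h to convert from UTC-1).
Hiro in UTC: 09:15-11:00, 18:15-21:00 (subtract 1h to convert from UTC+1).
Finn in UTC: 12:30-14:00, 16:30-18:00, 18:15-21:00 (subtract 3h to convert from UTC+3).
Diego ∩ Hiro: 18:30-19:00, 19:30-20:45.
Diego ∩ Hiro ∩ Finn: 18:30-19:00, 19:30-20:45.
The first common window of at least 45 minutes is 19:30-20:45, so the earliest start is 19:30.

19:30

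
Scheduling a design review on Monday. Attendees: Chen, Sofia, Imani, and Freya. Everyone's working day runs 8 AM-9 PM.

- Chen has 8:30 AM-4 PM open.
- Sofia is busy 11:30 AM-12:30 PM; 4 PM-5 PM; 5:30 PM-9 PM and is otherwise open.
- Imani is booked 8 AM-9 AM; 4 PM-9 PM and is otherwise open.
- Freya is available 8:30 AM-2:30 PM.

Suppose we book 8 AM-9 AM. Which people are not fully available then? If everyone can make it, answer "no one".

Chen, Freya, Imani

Chen free: 08:30-16:00.
Sofia free: 08:00-11:30, 12:30-16:00, 17:00-17:30 (invert busy blocks within the working day).
Imani free: 09:00-16:00 (invert busy blocks within the working day).
Freya free: 08:30-14:30.
Chen: not fully free for 08:00-09:00. Sofia: free for 08:00-09:00. Imani: not fully free for 08:00-09:00. Freya: not fully free for 08:00-09:00.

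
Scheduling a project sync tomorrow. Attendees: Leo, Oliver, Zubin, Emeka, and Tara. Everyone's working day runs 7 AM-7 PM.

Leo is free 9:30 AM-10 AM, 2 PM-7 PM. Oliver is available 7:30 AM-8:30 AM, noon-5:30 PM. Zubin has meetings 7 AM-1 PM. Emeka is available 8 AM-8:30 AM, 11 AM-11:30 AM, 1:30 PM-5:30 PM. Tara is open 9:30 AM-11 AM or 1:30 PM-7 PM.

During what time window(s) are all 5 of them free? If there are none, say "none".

Leo free: 09:30-10:00, 14:00-19:00.
Oliver free: 07:30-08:30, 12:00-17:30.
Zubin free: 13:00-19:00 (invert busy blocks within the working day).
Emeka free: 08:00-08:30, 11:00-11:30, 13:30-17:30.
Tara free: 09:30-11:00, 13:30-19:00.
Leo ∩ Oliver: 14:00-17:30.
Leo ∩ Oliver ∩ Zubin: 14:00-17:30.
Leo ∩ Oliver ∩ Zubin ∩ Emeka: 14:00-17:30.
Leo ∩ Oliver ∩ Zubin ∩ Emeka ∩ Tara: 14:00-17:30.

14:00-17:30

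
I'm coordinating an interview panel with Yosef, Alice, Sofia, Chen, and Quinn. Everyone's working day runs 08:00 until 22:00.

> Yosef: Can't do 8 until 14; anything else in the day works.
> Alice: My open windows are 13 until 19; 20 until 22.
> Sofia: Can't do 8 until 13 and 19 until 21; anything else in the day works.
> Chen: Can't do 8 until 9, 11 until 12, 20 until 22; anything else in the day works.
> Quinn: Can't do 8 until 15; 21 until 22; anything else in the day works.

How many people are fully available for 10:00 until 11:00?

Yosef free: 14:00-22:00 (invert busy blocks within the working day).
Alice free: 13:00-19:00, 20:00-22:00.
Sofia free: 13:00-19:00, 21:00-22:00 (invert busy blocks within the working day).
Chen free: 09:00-11:00, 12:00-20:00 (invert busy blocks within the working day).
Quinn free: 15:00-21:00 (invert busy blocks within the working day).
Chen can make the full 10:00-11:00 slot — that's 1.

1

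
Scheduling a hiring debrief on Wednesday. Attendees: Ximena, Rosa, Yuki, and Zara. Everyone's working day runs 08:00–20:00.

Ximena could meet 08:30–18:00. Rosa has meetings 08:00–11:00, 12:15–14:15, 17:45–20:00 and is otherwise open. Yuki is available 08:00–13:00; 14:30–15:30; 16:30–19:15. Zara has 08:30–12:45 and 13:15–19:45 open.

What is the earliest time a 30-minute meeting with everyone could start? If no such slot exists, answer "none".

11:00

Ximena free: 08:30-18:00.
Rosa free: 11:00-12:15, 14:15-17:45 (invert busy blocks within the working day).
Yuki free: 08:00-13:00, 14:30-15:30, 16:30-19:15.
Zara free: 08:30-12:45, 13:15-19:45.
Ximena ∩ Rosa: 11:00-12:15, 14:15-17:45.
Ximena ∩ Rosa ∩ Yuki: 11:00-12:15, 14:30-15:30, 16:30-17:45.
Ximena ∩ Rosa ∩ Yuki ∩ Zara: 11:00-12:15, 14:30-15:30, 16:30-17:45.
So the common availability across everyone is 11:00-12:15, 14:30-15:30, 16:30-17:45.
The first common window of at least 30 minutes is 11:00-12:15, so the earliest start is 11:00.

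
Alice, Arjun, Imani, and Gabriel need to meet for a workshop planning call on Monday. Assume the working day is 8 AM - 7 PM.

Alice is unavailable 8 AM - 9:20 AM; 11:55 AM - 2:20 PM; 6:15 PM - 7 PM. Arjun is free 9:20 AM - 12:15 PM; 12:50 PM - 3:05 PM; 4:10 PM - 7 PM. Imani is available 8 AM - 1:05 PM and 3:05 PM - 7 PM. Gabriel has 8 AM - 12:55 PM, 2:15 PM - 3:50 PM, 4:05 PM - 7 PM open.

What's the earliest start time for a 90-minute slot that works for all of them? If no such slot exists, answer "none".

09:20

Alice free: 09:20-11:55, 14:20-18:15 (invert busy blocks within the working day).
Arjun free: 09:20-12:15, 12:50-15:05, 16:10-19:00.
Imani free: 08:00-13:05, 15:05-19:00.
Gabriel free: 08:00-12:55, 14:15-15:50, 16:05-19:00.
Alice ∩ Arjun: 09:20-11:55, 14:20-15:05, 16:10-18:15.
Alice ∩ Arjun ∩ Imani: 09:20-11:55, 16:10-18:15.
Alice ∩ Arjun ∩ Imani ∩ Gabriel: 09:20-11:55, 16:10-18:15.
The first common window of at least 90 minutes is 09:20-11:55, so the earliest start is 09:20.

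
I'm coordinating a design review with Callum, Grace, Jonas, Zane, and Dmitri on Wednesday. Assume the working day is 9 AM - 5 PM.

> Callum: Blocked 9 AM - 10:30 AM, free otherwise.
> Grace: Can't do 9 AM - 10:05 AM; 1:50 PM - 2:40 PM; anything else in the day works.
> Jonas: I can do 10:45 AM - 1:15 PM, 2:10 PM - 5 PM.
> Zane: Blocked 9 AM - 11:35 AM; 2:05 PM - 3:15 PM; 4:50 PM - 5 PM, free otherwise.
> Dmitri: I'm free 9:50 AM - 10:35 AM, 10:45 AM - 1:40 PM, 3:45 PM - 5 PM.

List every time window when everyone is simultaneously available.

11:35-13:15, 15:45-16:50

Callum free: 10:30-17:00 (invert busy blocks within the working day).
Grace free: 10:05-13:50, 14:40-17:00 (invert busy blocks within the working day).
Jonas free: 10:45-13:15, 14:10-17:00.
Zane free: 11:35-14:05, 15:15-16:50 (invert busy blocks within the working day).
Dmitri free: 09:50-10:35, 10:45-13:40, 15:45-17:00.
Callum ∩ Grace: 10:30-13:50, 14:40-17:00.
Callum ∩ Grace ∩ Jonas: 10:45-13:15, 14:40-17:00.
Callum ∩ Grace ∩ Jonas ∩ Zane: 11:35-13:15, 15:15-16:50.
Callum ∩ Grace ∩ Jonas ∩ Zane ∩ Dmitri: 11:35-13:15, 15:45-16:50.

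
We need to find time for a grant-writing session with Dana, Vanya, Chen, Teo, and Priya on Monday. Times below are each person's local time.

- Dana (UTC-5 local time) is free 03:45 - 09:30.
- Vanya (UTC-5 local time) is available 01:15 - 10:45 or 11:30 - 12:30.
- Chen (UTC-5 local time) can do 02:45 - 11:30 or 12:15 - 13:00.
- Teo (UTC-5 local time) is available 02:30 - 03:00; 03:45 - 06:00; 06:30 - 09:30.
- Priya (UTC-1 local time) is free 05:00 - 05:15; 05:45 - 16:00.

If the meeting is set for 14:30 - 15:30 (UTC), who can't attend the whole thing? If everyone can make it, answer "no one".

Dana, Teo

Dana in UTC: 08:45-14:30 (add 5h to convert from UTC-5).
Vanya in UTC: 06:15-15:45, 16:30-17:30 (add 5h to convert from UTC-5).
Chen in UTC: 07:45-16:30, 17:15-18:00 (add 5h to convert from UTC-5).
Teo in UTC: 07:30-08:00, 08:45-11:00, 11:30-14:30 (add 5h to convert from UTC-5).
Priya in UTC: 06:00-06:15, 06:45-17:00 (add 1h to convert from UTC-1).
Dana: not fully free for 14:30-15:30. Vanya: free for 14:30-15:30. Chen: free for 14:30-15:30. Teo: not fully free for 14:30-15:30. Priya: free for 14:30-15:30.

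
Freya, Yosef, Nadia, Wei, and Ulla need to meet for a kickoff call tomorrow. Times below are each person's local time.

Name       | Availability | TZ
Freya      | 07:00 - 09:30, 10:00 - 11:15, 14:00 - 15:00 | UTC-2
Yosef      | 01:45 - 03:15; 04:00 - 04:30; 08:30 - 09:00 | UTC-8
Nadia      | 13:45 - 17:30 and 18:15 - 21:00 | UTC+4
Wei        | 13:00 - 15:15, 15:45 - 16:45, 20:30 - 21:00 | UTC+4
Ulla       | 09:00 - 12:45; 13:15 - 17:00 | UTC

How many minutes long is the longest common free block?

90

Freya in UTC: 09:00-11:30, 12:00-13:15, 16:00-17:00 (add 2h to convert from UTC-2).
Yosef in UTC: 09:45-11:15, 12:00-12:30, 16:30-17:00 (add 8h to convert from UTC-8).
Nadia in UTC: 09:45-13:30, 14:15-17:00 (subtract 4h to convert from UTC+4).
Wei in UTC: 09:00-11:15, 11:45-12:45, 16:30-17:00 (subtract 4h to convert from UTC+4).
Ulla in UTC: 09:00-12:45, 13:15-17:00.
Freya ∩ Yosef: 09:45-11:15, 12:00-12:30, 16:30-17:00.
Freya ∩ Yosef ∩ Nadia: 09:45-11:15, 12:00-12:30, 16:30-17:00.
Freya ∩ Yosef ∩ Nadia ∩ Wei: 09:45-11:15, 12:00-12:30, 16:30-17:00.
Freya ∩ Yosef ∩ Nadia ∩ Wei ∩ Ulla: 09:45-11:15, 12:00-12:30, 16:30-17:00.
Those are the intersection windows.
The longest is 09:45-11:15 at 90 minutes.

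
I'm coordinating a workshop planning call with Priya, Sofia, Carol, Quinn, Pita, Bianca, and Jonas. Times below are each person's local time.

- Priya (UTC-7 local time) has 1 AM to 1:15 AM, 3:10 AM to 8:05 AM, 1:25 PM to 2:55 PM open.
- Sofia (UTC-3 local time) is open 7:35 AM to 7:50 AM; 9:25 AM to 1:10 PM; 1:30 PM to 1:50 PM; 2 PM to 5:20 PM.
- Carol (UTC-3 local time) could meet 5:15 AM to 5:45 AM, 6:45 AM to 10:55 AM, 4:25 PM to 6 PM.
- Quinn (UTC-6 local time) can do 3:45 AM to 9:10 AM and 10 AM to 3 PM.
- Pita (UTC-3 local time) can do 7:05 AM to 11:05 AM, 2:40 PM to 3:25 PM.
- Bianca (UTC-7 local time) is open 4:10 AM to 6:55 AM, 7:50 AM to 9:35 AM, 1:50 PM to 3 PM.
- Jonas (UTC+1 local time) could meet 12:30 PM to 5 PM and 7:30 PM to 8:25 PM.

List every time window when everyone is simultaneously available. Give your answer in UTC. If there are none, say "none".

12:25-13:55

Priya in UTC: 08:00-08:15, 10:10-15:05, 20:25-21:55 (add 7h to convert from UTC-7).
Sofia in UTC: 10:35-10:50, 12:25-16:10, 16:30-16:50, 17:00-20:20 (add 3h to convert from UTC-3).
Carol in UTC: 08:15-08:45, 09:45-13:55, 19:25-21:00 (add 3h to convert from UTC-3).
Quinn in UTC: 09:45-15:10, 16:00-21:00 (add 6h to convert from UTC-6).
Pita in UTC: 10:05-14:05, 17:40-18:25 (add 3h to convert from UTC-3).
Bianca in UTC: 11:10-13:55, 14:50-16:35, 20:50-22:00 (add 7h to convert from UTC-7).
Jonas in UTC: 11:30-16:00, 18:30-19:25 (subtract 1h to convert from UTC+1).
Priya ∩ Sofia: 10:35-10:50, 12:25-15:05.
Priya ∩ Sofia ∩ Carol: 10:35-10:50, 12:25-13:55.
Priya ∩ Sofia ∩ Carol ∩ Quinn: 10:35-10:50, 12:25-13:55.
Priya ∩ Sofia ∩ Carol ∩ Quinn ∩ Pita: 10:35-10:50, 12:25-13:55.
Priya ∩ Sofia ∩ Carol ∩ Quinn ∩ Pita ∩ Bianca: 12:25-13:55.
Priya ∩ Sofia ∩ Carol ∩ Quinn ∩ Pita ∩ Bianca ∩ Jonas: 12:25-13:55.
Those are the intersection windows.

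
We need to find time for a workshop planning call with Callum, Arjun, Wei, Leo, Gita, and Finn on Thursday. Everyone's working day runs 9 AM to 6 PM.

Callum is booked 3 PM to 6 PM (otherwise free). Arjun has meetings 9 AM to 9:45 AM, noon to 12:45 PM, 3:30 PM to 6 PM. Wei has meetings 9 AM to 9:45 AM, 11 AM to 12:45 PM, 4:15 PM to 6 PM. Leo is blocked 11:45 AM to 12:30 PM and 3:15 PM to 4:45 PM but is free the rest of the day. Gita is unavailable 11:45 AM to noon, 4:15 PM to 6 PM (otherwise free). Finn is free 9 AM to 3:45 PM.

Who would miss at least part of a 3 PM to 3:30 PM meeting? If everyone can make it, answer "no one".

Callum, Leo

Callum free: 09:00-15:00 (invert busy blocks within the working day).
Arjun free: 09:45-12:00, 12:45-15:30 (invert busy blocks within the working day).
Wei free: 09:45-11:00, 12:45-16:15 (invert busy blocks within the working day).
Leo free: 09:00-11:45, 12:30-15:15, 16:45-18:00 (invert busy blocks within the working day).
Gita free: 09:00-11:45, 12:00-16:15 (invert busy blocks within the working day).
Finn free: 09:00-15:45.
Callum: not fully free for 15:00-15:30. Arjun: free for 15:00-15:30. Wei: free for 15:00-15:30. Leo: not fully free for 15:00-15:30. Gita: free for 15:00-15:30. Finn: free for 15:00-15:30.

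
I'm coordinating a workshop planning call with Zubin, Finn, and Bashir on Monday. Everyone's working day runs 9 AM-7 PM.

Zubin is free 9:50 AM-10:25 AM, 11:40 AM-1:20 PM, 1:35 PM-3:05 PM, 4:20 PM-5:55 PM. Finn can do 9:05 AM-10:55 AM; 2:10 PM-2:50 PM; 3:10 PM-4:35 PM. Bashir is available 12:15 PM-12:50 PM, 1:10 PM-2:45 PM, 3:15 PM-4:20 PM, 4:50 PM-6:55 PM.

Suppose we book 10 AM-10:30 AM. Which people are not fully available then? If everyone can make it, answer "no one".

Bashir, Zubin

Zubin: not fully free for 10:00-10:30. Finn: free for 10:00-10:30. Bashir: not fully free for 10:00-10:30.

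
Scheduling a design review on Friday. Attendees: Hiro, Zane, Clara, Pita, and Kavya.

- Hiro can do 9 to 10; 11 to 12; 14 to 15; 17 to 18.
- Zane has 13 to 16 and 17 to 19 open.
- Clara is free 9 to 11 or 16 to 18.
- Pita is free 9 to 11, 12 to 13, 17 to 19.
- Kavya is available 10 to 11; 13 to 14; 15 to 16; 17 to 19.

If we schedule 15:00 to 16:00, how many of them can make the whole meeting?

2

Zane and Kavya can make the full 15:00-16:00 slot — that's 2.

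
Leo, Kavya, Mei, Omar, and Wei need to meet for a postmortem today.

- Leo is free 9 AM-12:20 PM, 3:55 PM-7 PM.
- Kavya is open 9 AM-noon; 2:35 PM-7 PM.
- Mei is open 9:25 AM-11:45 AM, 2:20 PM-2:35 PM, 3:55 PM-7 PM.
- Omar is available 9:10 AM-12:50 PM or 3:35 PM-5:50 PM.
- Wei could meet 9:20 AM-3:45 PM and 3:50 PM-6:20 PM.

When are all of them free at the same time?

09:25-11:45, 15:55-17:50

Leo ∩ Kavya: 09:00-12:00, 15:55-19:00.
Leo ∩ Kavya ∩ Mei: 09:25-11:45, 15:55-19:00.
Leo ∩ Kavya ∩ Mei ∩ Omar: 09:25-11:45, 15:55-17:50.
Leo ∩ Kavya ∩ Mei ∩ Omar ∩ Wei: 09:25-11:45, 15:55-17:50.
Those are the intersection windows.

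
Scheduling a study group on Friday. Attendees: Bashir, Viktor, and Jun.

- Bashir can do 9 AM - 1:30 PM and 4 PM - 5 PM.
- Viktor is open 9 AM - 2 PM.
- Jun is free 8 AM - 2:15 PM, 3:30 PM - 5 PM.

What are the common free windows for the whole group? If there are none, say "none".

09:00-13:30

Bashir ∩ Viktor: 09:00-13:30.
Bashir ∩ Viktor ∩ Jun: 09:00-13:30.
Those are the intersection windows.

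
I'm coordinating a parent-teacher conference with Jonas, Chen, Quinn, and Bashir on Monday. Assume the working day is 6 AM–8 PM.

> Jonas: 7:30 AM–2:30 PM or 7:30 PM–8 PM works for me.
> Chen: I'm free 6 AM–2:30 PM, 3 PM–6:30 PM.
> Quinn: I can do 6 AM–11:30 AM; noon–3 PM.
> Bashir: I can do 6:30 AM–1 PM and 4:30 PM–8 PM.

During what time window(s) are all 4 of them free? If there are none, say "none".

07:30-11:30, 12:00-13:00

Jonas ∩ Chen: 07:30-14:30.
Jonas ∩ Chen ∩ Quinn: 07:30-11:30, 12:00-14:30.
Jonas ∩ Chen ∩ Quinn ∩ Bashir: 07:30-11:30, 12:00-13:00.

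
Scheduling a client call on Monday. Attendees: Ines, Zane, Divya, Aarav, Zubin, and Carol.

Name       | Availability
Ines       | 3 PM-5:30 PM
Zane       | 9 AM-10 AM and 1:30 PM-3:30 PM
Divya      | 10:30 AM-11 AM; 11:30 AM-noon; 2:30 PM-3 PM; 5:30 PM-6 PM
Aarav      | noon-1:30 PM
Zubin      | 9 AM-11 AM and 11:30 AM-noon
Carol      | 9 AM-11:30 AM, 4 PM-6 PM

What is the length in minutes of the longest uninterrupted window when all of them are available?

Ines ∩ Zane: 15:00-15:30.
Ines ∩ Zane ∩ Divya: ∅.
Ines ∩ Zane ∩ Divya ∩ Aarav: ∅.
Ines ∩ Zane ∩ Divya ∩ Aarav ∩ Zubin: ∅.
Ines ∩ Zane ∩ Divya ∩ Aarav ∩ Zubin ∩ Carol: ∅.
There is no time when everyone is free.
No common window exists, so the longest block is 0 minutes.

0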